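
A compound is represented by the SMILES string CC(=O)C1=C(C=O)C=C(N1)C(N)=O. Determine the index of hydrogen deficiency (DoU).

Molecular formula: C8H8N2O3.
DoU = (2C + 2 + N − H − X) / 2, where X is the halogen count and O/S are ignored.
    = (2·8 + 2 + 2 − 8 − 0) / 2 = 12 / 2 = 6.

6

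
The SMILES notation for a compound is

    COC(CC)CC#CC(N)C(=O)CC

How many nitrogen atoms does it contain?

Scan the SMILES for N atoms (remember two-letter symbols like Cl and Br are single atoms).
Nitrogen count: 1.

1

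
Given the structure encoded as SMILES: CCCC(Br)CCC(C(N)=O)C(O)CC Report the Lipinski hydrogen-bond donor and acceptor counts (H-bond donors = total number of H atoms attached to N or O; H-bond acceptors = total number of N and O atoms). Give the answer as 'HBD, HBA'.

Donors: find every N or O and count the H atoms it carries.
  atom 10 (N): bond orders sum to 1 → 2 H
  atom 11 (O): bond orders sum to 2 → 0 H
  atom 13 (O): bond orders sum to 1 → 1 H
Lipinski HBD = 3.
Acceptors: N atoms = 1, O atoms = 2 → HBA = 3.

3, 3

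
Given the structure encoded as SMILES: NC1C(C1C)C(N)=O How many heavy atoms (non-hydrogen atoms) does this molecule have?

8

Every atom symbol written in the SMILES (organic subset) is one heavy atom; implicit H are not written.
Heavy atoms by element → C:5, N:2, O:1.
Total: 8.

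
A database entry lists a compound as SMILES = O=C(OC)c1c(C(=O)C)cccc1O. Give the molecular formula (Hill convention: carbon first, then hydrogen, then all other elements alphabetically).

Walk through each heavy atom and fill implicit hydrogens from standard valence (C 4, N 3, O 2, S 2, halogen 1); for lowercase aromatic atoms, an aromatic c carries 1 H when it has two neighbours and 0 H with three, and aromatic n carries 0 H:
  atom 1: O, bond orders sum to 2 (valence 2) → 0 H
  atom 2: C, bond orders sum to 4 (valence 4) → 0 H
  atom 3: O, bond orders sum to 2 (valence 2) → 0 H
  atom 4: C, bond orders sum to 1 (valence 4) → 3 H
  atom 5: aromatic c, 3 neighbours → 0 H
  atom 6: aromatic c, 3 neighbours → 0 H
  atom 7: C, bond orders sum to 4 (valence 4) → 0 H
  atom 8: O, bond orders sum to 2 (valence 2) → 0 H
  atom 9: C, bond orders sum to 1 (valence 4) → 3 H
  atom 10: aromatic c, 2 neighbours → 1 H
  atom 11: aromatic c, 2 neighbours → 1 H
  atom 12: aromatic c, 2 neighbours → 1 H
  atom 13: aromatic c, 3 neighbours → 0 H
  atom 14: O, bond orders sum to 1 (valence 2) → 1 H
Totals → C:10, H:10, O:4.

C10H10O4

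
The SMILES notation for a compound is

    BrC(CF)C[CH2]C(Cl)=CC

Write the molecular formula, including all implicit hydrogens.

Walk through each heavy atom and fill implicit hydrogens from standard valence (C 4, N 3, O 2, S 2, halogen 1):
  atom 1: Br (halogen, monovalent) → 0 H
  atom 2: C, bond orders sum to 3 (valence 4) → 1 H
  atom 3: C, bond orders sum to 2 (valence 4) → 2 H
  atom 4: F (halogen, monovalent) → 0 H
  atom 5: C, bond orders sum to 2 (valence 4) → 2 H
  atom 6: C with explicit H count 2
  atom 7: C, bond orders sum to 4 (valence 4) → 0 H
  atom 8: Cl (halogen, monovalent) → 0 H
  atom 9: C, bond orders sum to 3 (valence 4) → 1 H
  atom 10: C, bond orders sum to 1 (valence 4) → 3 H
Totals → C:7, H:11, Br:1, Cl:1, F:1.

C7H11BrClF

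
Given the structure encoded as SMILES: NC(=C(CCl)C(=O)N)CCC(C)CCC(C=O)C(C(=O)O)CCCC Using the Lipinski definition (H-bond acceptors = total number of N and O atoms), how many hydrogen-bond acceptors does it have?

N atoms: 2; O atoms: 4.
Lipinski HBA = 2 + 4 = 6.

6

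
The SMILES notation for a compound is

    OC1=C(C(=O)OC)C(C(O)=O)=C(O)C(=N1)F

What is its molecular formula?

C8H6FNO6

Walk through each heavy atom and fill implicit hydrogens from standard valence (C 4, N 3, O 2, S 2, halogen 1):
  atom 1: O, bond orders sum to 1 (valence 2) → 1 H
  atom 2: C, bond orders sum to 4 (valence 4) → 0 H
  atom 3: C, bond orders sum to 4 (valence 4) → 0 H
  atom 4: C, bond orders sum to 4 (valence 4) → 0 H
  atom 5: O, bond orders sum to 2 (valence 2) → 0 H
  atom 6: O, bond orders sum to 2 (valence 2) → 0 H
  atom 7: C, bond orders sum to 1 (valence 4) → 3 H
  atom 8: C, bond orders sum to 4 (valence 4) → 0 H
  atom 9: C, bond orders sum to 4 (valence 4) → 0 H
  atom 10: O, bond orders sum to 1 (valence 2) → 1 H
  atom 11: O, bond orders sum to 2 (valence 2) → 0 H
  atom 12: C, bond orders sum to 4 (valence 4) → 0 H
  atom 13: O, bond orders sum to 1 (valence 2) → 1 H
  atom 14: C, bond orders sum to 4 (valence 4) → 0 H
  atom 15: N, bond orders sum to 3 (valence 3) → 0 H
  atom 16: F (halogen, monovalent) → 0 H
Totals → C:8, H:6, F:1, N:1, O:6.
In Hill order: C8H6FNO6.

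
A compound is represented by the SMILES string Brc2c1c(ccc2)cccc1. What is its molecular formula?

C10H7Br

Walk through each heavy atom and fill implicit hydrogens from standard valence (C 4, N 3, O 2, S 2, halogen 1); for lowercase aromatic atoms, an aromatic c carries 1 H when it has two neighbours and 0 H with three, and aromatic n carries 0 H:
  atom 1: Br (halogen, monovalent) → 0 H
  atom 2: aromatic c, 3 neighbours → 0 H
  atom 3: aromatic c, 3 neighbours → 0 H
  atom 4: aromatic c, 3 neighbours → 0 H
  atom 5: aromatic c, 2 neighbours → 1 H
  atom 6: aromatic c, 2 neighbours → 1 H
  atom 7: aromatic c, 2 neighbours → 1 H
  atom 8: aromatic c, 2 neighbours → 1 H
  atom 9: aromatic c, 2 neighbours → 1 H
  atom 10: aromatic c, 2 neighbours → 1 H
  atom 11: aromatic c, 2 neighbours → 1 H
Totals → C:10, H:7, Br:1.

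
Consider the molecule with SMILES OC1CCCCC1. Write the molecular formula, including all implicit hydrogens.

Walk through each heavy atom and fill implicit hydrogens from standard valence (C 4, N 3, O 2, S 2, halogen 1):
  atom 1: O, bond orders sum to 1 (valence 2) → 1 H
  atom 2: C, bond orders sum to 3 (valence 4) → 1 H
  atom 3: C, bond orders sum to 2 (valence 4) → 2 H
  atom 4: C, bond orders sum to 2 (valence 4) → 2 H
  atom 5: C, bond orders sum to 2 (valence 4) → 2 H
  atom 6: C, bond orders sum to 2 (valence 4) → 2 H
  atom 7: C, bond orders sum to 2 (valence 4) → 2 H
Totals → C:6, H:12, O:1.
In Hill order: C6H12O.

C6H12O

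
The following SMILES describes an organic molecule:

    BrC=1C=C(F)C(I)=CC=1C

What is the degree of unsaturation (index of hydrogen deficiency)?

Degree of unsaturation = (number of rings) + (number of π bonds).
Ring closures in the SMILES: 1.
π bonds: 3 double bonds (each 1 DoU) → 3 DoU from unsaturation.
Total DoU = 1 + 3 = 4.

4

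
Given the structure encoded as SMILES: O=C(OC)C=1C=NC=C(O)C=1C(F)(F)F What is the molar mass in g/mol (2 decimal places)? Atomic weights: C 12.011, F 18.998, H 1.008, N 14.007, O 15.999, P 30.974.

First, the molecular formula is C8H6F3NO3 (counting implicit H from valence).
  C: 8 × 12.011 = 96.088
  F: 3 × 18.998 = 56.994
  H: 6 × 1.008 = 6.048
  N: 1 × 14.007 = 14.007
  O: 3 × 15.999 = 47.997
Sum: 8×12.011 + 3×18.998 + 6×1.008 + 1×14.007 + 3×15.999 = 221.134 → 221.13 g/mol.

221.13 g/mol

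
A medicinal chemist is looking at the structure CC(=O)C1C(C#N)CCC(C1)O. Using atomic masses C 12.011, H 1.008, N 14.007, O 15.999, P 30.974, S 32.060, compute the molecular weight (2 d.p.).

First, the molecular formula is C9H13NO2 (counting implicit H from valence).
  C: 9 × 12.011 = 108.099
  H: 13 × 1.008 = 13.104
  N: 1 × 14.007 = 14.007
  O: 2 × 15.999 = 31.998
Sum: 9×12.011 + 13×1.008 + 1×14.007 + 2×15.999 = 167.208 → 167.21 g/mol.

167.21 g/mol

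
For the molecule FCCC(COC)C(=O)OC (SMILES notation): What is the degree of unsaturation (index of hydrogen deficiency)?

1

Degree of unsaturation = (number of rings) + (number of π bonds).
Ring closures in the SMILES: 0.
π bonds: 1 double bond (each 1 DoU) → 1 DoU from unsaturation.
Total DoU = 0 + 1 = 1.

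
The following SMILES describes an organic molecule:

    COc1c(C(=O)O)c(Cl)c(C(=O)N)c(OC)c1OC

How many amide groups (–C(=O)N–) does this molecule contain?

The amide motif appears at heavy-atom position 11 in the SMILES.
Other groups present: 1 carboxylic acid, 3 ether.
Amide count: 1.

1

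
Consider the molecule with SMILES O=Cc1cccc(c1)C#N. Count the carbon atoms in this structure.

Count every carbon token in the SMILES (each C, including those in ring-closure positions and inside branches).
Carbon count: 8.

8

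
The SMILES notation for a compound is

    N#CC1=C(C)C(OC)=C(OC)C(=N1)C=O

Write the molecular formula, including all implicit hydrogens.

C10H10N2O3

Walk through each heavy atom and fill implicit hydrogens from standard valence (C 4, N 3, O 2, S 2, halogen 1):
  atom 1: N, bond orders sum to 3 (valence 3) → 0 H
  atom 2: C, bond orders sum to 4 (valence 4) → 0 H
  atom 3: C, bond orders sum to 4 (valence 4) → 0 H
  atom 4: C, bond orders sum to 4 (valence 4) → 0 H
  atom 5: C, bond orders sum to 1 (valence 4) → 3 H
  atom 6: C, bond orders sum to 4 (valence 4) → 0 H
  atom 7: O, bond orders sum to 2 (valence 2) → 0 H
  atom 8: C, bond orders sum to 1 (valence 4) → 3 H
  atom 9: C, bond orders sum to 4 (valence 4) → 0 H
  atom 10: O, bond orders sum to 2 (valence 2) → 0 H
  atom 11: C, bond orders sum to 1 (valence 4) → 3 H
  atom 12: C, bond orders sum to 4 (valence 4) → 0 H
  atom 13: N, bond orders sum to 3 (valence 3) → 0 H
  atom 14: C, bond orders sum to 3 (valence 4) → 1 H
  atom 15: O, bond orders sum to 2 (valence 2) → 0 H
Totals → C:10, H:10, N:2, O:3.
In Hill order: C10H10N2O3.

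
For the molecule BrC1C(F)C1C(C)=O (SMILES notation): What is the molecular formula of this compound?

Walk through each heavy atom and fill implicit hydrogens from standard valence (C 4, N 3, O 2, S 2, halogen 1):
  atom 1: Br (halogen, monovalent) → 0 H
  atom 2: C, bond orders sum to 3 (valence 4) → 1 H
  atom 3: C, bond orders sum to 3 (valence 4) → 1 H
  atom 4: F (halogen, monovalent) → 0 H
  atom 5: C, bond orders sum to 3 (valence 4) → 1 H
  atom 6: C, bond orders sum to 4 (valence 4) → 0 H
  atom 7: C, bond orders sum to 1 (valence 4) → 3 H
  atom 8: O, bond orders sum to 2 (valence 2) → 0 H
Totals → C:5, H:6, Br:1, F:1, O:1.
In Hill order: C5H6BrFO.

C5H6BrFO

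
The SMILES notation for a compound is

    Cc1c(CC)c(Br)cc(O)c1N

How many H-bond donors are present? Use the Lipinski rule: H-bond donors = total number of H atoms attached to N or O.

Donors: find every N or O and count the H atoms it carries.
  atom 10 (O): bond orders sum to 1 → 1 H
  atom 12 (N): bond orders sum to 1 → 2 H
Lipinski HBD = 3.

3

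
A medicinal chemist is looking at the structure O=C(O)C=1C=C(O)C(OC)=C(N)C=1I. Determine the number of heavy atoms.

14

Every atom symbol written in the SMILES (organic subset) is one heavy atom; implicit H are not written.
Heavy atoms by element → C:8, I:1, N:1, O:4.
Total: 14.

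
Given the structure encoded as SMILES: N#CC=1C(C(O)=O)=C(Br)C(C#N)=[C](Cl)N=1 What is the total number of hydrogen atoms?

1

Walk through each heavy atom and fill implicit hydrogens from standard valence (C 4, N 3, O 2, S 2, halogen 1):
  atom 1: N, bond orders sum to 3 (valence 3) → 0 H
  atom 2: C, bond orders sum to 4 (valence 4) → 0 H
  atom 3: C, bond orders sum to 4 (valence 4) → 0 H
  atom 4: C, bond orders sum to 4 (valence 4) → 0 H
  atom 5: C, bond orders sum to 4 (valence 4) → 0 H
  atom 6: O, bond orders sum to 1 (valence 2) → 1 H
  atom 7: O, bond orders sum to 2 (valence 2) → 0 H
  atom 8: C, bond orders sum to 4 (valence 4) → 0 H
  atom 9: Br (halogen, monovalent) → 0 H
  atom 10: C, bond orders sum to 4 (valence 4) → 0 H
  atom 11: C, bond orders sum to 4 (valence 4) → 0 H
  atom 12: N, bond orders sum to 3 (valence 3) → 0 H
  atom 13: C with explicit H count 0
  atom 14: Cl (halogen, monovalent) → 0 H
  atom 15: N, bond orders sum to 3 (valence 3) → 0 H
Total hydrogens: 1.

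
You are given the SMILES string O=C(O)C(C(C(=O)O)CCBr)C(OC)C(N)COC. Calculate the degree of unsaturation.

Molecular formula: C11H20BrNO6.
DoU = (2C + 2 + N − H − X) / 2, where X is the halogen count and O/S are ignored.
    = (2·11 + 2 + 1 − 20 − 1) / 2 = 4 / 2 = 2.

2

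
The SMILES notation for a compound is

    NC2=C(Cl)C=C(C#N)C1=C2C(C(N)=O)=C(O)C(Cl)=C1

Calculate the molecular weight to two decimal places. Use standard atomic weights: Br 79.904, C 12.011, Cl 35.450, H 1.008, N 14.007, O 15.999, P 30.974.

First, the molecular formula is C12H7Cl2N3O2 (counting implicit H from valence).
  C: 12 × 12.011 = 144.132
  Cl: 2 × 35.450 = 70.900
  H: 7 × 1.008 = 7.056
  N: 3 × 14.007 = 42.021
  O: 2 × 15.999 = 31.998
Sum: 12×12.011 + 2×35.450 + 7×1.008 + 3×14.007 + 2×15.999 = 296.107 → 296.11 g/mol.

296.11 g/mol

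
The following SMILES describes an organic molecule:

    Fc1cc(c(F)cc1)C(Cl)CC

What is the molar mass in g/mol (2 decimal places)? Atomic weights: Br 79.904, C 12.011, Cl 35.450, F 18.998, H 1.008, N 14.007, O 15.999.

First, the molecular formula is C9H9ClF2 (counting implicit H from valence).
  C: 9 × 12.011 = 108.099
  Cl: 1 × 35.450 = 35.450
  F: 2 × 18.998 = 37.996
  H: 9 × 1.008 = 9.072
Sum: 9×12.011 + 1×35.450 + 2×18.998 + 9×1.008 = 190.617 → 190.62 g/mol.

190.62 g/mol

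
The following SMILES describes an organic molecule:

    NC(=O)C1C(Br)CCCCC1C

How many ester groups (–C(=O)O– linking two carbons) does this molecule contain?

Scan the SMILES for the ester motif — none present.
Groups that are present: 1 amide.

0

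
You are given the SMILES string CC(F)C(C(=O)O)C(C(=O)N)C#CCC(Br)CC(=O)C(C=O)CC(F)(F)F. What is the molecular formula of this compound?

Walk through each heavy atom and fill implicit hydrogens from standard valence (C 4, N 3, O 2, S 2, halogen 1):
  atom 1: C, bond orders sum to 1 (valence 4) → 3 H
  atom 2: C, bond orders sum to 3 (valence 4) → 1 H
  atom 3: F (halogen, monovalent) → 0 H
  atom 4: C, bond orders sum to 3 (valence 4) → 1 H
  atom 5: C, bond orders sum to 4 (valence 4) → 0 H
  atom 6: O, bond orders sum to 2 (valence 2) → 0 H
  atom 7: O, bond orders sum to 1 (valence 2) → 1 H
  atom 8: C, bond orders sum to 3 (valence 4) → 1 H
  atom 9: C, bond orders sum to 4 (valence 4) → 0 H
  atom 10: O, bond orders sum to 2 (valence 2) → 0 H
  atom 11: N, bond orders sum to 1 (valence 3) → 2 H
  atom 12: C, bond orders sum to 4 (valence 4) → 0 H
  atom 13: C, bond orders sum to 4 (valence 4) → 0 H
  atom 14: C, bond orders sum to 2 (valence 4) → 2 H
  atom 15: C, bond orders sum to 3 (valence 4) → 1 H
  atom 16: Br (halogen, monovalent) → 0 H
  atom 17: C, bond orders sum to 2 (valence 4) → 2 H
  atom 18: C, bond orders sum to 4 (valence 4) → 0 H
  atom 19: O, bond orders sum to 2 (valence 2) → 0 H
  atom 20: C, bond orders sum to 3 (valence 4) → 1 H
  atom 21: C, bond orders sum to 3 (valence 4) → 1 H
  atom 22: O, bond orders sum to 2 (valence 2) → 0 H
  atom 23: C, bond orders sum to 2 (valence 4) → 2 H
  atom 24: C, bond orders sum to 4 (valence 4) → 0 H
  atom 25: F (halogen, monovalent) → 0 H
  atom 26: F (halogen, monovalent) → 0 H
  atom 27: F (halogen, monovalent) → 0 H
Totals → C:16, H:18, Br:1, F:4, N:1, O:5.
In Hill order: C16H18BrF4NO5.

C16H18BrF4NO5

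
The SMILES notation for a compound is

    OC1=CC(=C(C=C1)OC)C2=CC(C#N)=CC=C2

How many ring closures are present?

2

In SMILES, each pair of matching ring-closure digits denotes one ring-closing bond; the number of such bonds equals the number of independent rings.
Ring-closure bonds here: 2.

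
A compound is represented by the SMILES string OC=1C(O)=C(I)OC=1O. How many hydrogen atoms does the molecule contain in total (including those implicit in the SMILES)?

Walk through each heavy atom and fill implicit hydrogens from standard valence (C 4, N 3, O 2, S 2, halogen 1):
  atom 1: O, bond orders sum to 1 (valence 2) → 1 H
  atom 2: C, bond orders sum to 4 (valence 4) → 0 H
  atom 3: C, bond orders sum to 4 (valence 4) → 0 H
  atom 4: O, bond orders sum to 1 (valence 2) → 1 H
  atom 5: C, bond orders sum to 4 (valence 4) → 0 H
  atom 6: I (halogen, monovalent) → 0 H
  atom 7: O, bond orders sum to 2 (valence 2) → 0 H
  atom 8: C, bond orders sum to 4 (valence 4) → 0 H
  atom 9: O, bond orders sum to 1 (valence 2) → 1 H
Total hydrogens: 3.

3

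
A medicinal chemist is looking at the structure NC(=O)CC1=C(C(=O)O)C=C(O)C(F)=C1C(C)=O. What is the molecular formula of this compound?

C11H10FNO5

Walk through each heavy atom and fill implicit hydrogens from standard valence (C 4, N 3, O 2, S 2, halogen 1):
  atom 1: N, bond orders sum to 1 (valence 3) → 2 H
  atom 2: C, bond orders sum to 4 (valence 4) → 0 H
  atom 3: O, bond orders sum to 2 (valence 2) → 0 H
  atom 4: C, bond orders sum to 2 (valence 4) → 2 H
  atom 5: C, bond orders sum to 4 (valence 4) → 0 H
  atom 6: C, bond orders sum to 4 (valence 4) → 0 H
  atom 7: C, bond orders sum to 4 (valence 4) → 0 H
  atom 8: O, bond orders sum to 2 (valence 2) → 0 H
  atom 9: O, bond orders sum to 1 (valence 2) → 1 H
  atom 10: C, bond orders sum to 3 (valence 4) → 1 H
  atom 11: C, bond orders sum to 4 (valence 4) → 0 H
  atom 12: O, bond orders sum to 1 (valence 2) → 1 H
  atom 13: C, bond orders sum to 4 (valence 4) → 0 H
  atom 14: F (halogen, monovalent) → 0 H
  atom 15: C, bond orders sum to 4 (valence 4) → 0 H
  atom 16: C, bond orders sum to 4 (valence 4) → 0 H
  atom 17: C, bond orders sum to 1 (valence 4) → 3 H
  atom 18: O, bond orders sum to 2 (valence 2) → 0 H
Totals → C:11, H:10, F:1, N:1, O:5.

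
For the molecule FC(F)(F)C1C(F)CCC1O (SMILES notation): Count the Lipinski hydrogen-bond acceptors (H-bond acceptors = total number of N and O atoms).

N atoms: 0; O atoms: 1.
Lipinski HBA = 0 + 1 = 1.

1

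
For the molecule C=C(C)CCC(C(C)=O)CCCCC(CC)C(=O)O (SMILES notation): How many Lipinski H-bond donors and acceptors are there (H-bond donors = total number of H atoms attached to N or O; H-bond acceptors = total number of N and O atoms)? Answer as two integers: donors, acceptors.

Donors: find every N or O and count the H atoms it carries.
  atom 9 (O): bond orders sum to 2 → 0 H
  atom 18 (O): bond orders sum to 2 → 0 H
  atom 19 (O): bond orders sum to 1 → 1 H
Lipinski HBD = 1.
Acceptors: N atoms = 0, O atoms = 3 → HBA = 3.

1, 3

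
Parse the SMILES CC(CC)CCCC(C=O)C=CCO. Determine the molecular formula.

C12H22O2

Walk through each heavy atom and fill implicit hydrogens from standard valence (C 4, N 3, O 2, S 2, halogen 1):
  atom 1: C, bond orders sum to 1 (valence 4) → 3 H
  atom 2: C, bond orders sum to 3 (valence 4) → 1 H
  atom 3: C, bond orders sum to 2 (valence 4) → 2 H
  atom 4: C, bond orders sum to 1 (valence 4) → 3 H
  atom 5: C, bond orders sum to 2 (valence 4) → 2 H
  atom 6: C, bond orders sum to 2 (valence 4) → 2 H
  atom 7: C, bond orders sum to 2 (valence 4) → 2 H
  atom 8: C, bond orders sum to 3 (valence 4) → 1 H
  atom 9: C, bond orders sum to 3 (valence 4) → 1 H
  atom 10: O, bond orders sum to 2 (valence 2) → 0 H
  atom 11: C, bond orders sum to 3 (valence 4) → 1 H
  atom 12: C, bond orders sum to 3 (valence 4) → 1 H
  atom 13: C, bond orders sum to 2 (valence 4) → 2 H
  atom 14: O, bond orders sum to 1 (valence 2) → 1 H
Totals → C:12, H:22, O:2.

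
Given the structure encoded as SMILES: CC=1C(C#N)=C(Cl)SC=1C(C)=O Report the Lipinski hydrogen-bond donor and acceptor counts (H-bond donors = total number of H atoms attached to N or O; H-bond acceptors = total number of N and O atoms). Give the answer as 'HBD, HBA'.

0, 2

Donors: find every N or O and count the H atoms it carries.
  atom 5 (N): bond orders sum to 3 → 0 H
  atom 12 (O): bond orders sum to 2 → 0 H
Lipinski HBD = 0.
Acceptors: N atoms = 1, O atoms = 1 → HBA = 2.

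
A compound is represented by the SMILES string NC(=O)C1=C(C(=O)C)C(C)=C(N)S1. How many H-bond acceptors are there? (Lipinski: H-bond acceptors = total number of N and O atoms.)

4

N atoms: 2; O atoms: 2.
Lipinski HBA = 2 + 2 = 4.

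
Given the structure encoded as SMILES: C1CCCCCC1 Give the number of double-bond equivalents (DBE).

1

Degree of unsaturation = (number of rings) + (number of π bonds).
Ring closures in the SMILES: 1.
π bonds: none → 0 DoU from unsaturation.
Total DoU = 1 + 0 = 1.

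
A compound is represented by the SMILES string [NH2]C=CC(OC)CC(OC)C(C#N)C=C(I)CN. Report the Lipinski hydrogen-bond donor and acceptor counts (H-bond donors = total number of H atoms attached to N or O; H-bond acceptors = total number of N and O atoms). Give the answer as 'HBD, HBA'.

4, 5

Donors: find every N or O and count the H atoms it carries.
  atom 1 (N): bond orders sum to 1 → 2 H
  atom 5 (O): bond orders sum to 2 → 0 H
  atom 9 (O): bond orders sum to 2 → 0 H
  atom 13 (N): bond orders sum to 3 → 0 H
  atom 18 (N): bond orders sum to 1 → 2 H
Lipinski HBD = 4.
Acceptors: N atoms = 3, O atoms = 2 → HBA = 5.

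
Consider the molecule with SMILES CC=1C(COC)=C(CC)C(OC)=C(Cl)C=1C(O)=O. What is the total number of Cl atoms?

Scan the SMILES for Cl atoms (remember two-letter symbols like Cl and Br are single atoms).
Chlorine count: 1.

1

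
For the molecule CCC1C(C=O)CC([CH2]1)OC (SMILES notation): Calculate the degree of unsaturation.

Degree of unsaturation = (number of rings) + (number of π bonds).
Ring closures in the SMILES: 1.
π bonds: 1 double bond (each 1 DoU) → 1 DoU from unsaturation.
Total DoU = 1 + 1 = 2.

2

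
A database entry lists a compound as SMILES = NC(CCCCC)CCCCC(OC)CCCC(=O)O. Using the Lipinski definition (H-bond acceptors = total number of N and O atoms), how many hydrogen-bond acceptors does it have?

4

N atoms: 1; O atoms: 3.
Lipinski HBA = 1 + 3 = 4.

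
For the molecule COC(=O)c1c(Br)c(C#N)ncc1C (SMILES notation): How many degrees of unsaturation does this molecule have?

7

Molecular formula: C9H7BrN2O2.
DoU = (2C + 2 + N − H − X) / 2, where X is the halogen count and O/S are ignored.
    = (2·9 + 2 + 2 − 7 − 1) / 2 = 14 / 2 = 7.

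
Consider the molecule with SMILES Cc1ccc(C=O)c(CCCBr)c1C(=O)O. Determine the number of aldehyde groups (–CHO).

The aldehyde motif appears at heavy-atom position 6 in the SMILES.
Other groups present: 1 carboxylic acid.
Aldehyde count: 1.

1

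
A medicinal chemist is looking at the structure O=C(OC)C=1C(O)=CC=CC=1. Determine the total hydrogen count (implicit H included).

8

Walk through each heavy atom and fill implicit hydrogens from standard valence (C 4, N 3, O 2, S 2, halogen 1):
  atom 1: O, bond orders sum to 2 (valence 2) → 0 H
  atom 2: C, bond orders sum to 4 (valence 4) → 0 H
  atom 3: O, bond orders sum to 2 (valence 2) → 0 H
  atom 4: C, bond orders sum to 1 (valence 4) → 3 H
  atom 5: C, bond orders sum to 4 (valence 4) → 0 H
  atom 6: C, bond orders sum to 4 (valence 4) → 0 H
  atom 7: O, bond orders sum to 1 (valence 2) → 1 H
  atom 8: C, bond orders sum to 3 (valence 4) → 1 H
  atom 9: C, bond orders sum to 3 (valence 4) → 1 H
  atom 10: C, bond orders sum to 3 (valence 4) → 1 H
  atom 11: C, bond orders sum to 3 (valence 4) → 1 H
Total hydrogens: 8.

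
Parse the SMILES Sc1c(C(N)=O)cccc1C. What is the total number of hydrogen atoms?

Walk through each heavy atom and fill implicit hydrogens from standard valence (C 4, N 3, O 2, S 2, halogen 1); for lowercase aromatic atoms, an aromatic c carries 1 H when it has two neighbours and 0 H with three, and aromatic n carries 0 H:
  atom 1: S, bond orders sum to 1 (valence 2) → 1 H
  atom 2: aromatic c, 3 neighbours → 0 H
  atom 3: aromatic c, 3 neighbours → 0 H
  atom 4: C, bond orders sum to 4 (valence 4) → 0 H
  atom 5: N, bond orders sum to 1 (valence 3) → 2 H
  atom 6: O, bond orders sum to 2 (valence 2) → 0 H
  atom 7: aromatic c, 2 neighbours → 1 H
  atom 8: aromatic c, 2 neighbours → 1 H
  atom 9: aromatic c, 2 neighbours → 1 H
  atom 10: aromatic c, 3 neighbours → 0 H
  atom 11: C, bond orders sum to 1 (valence 4) → 3 H
Total hydrogens: 9.

9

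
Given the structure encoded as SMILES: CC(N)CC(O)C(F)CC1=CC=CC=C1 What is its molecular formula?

Walk through each heavy atom and fill implicit hydrogens from standard valence (C 4, N 3, O 2, S 2, halogen 1):
  atom 1: C, bond orders sum to 1 (valence 4) → 3 H
  atom 2: C, bond orders sum to 3 (valence 4) → 1 H
  atom 3: N, bond orders sum to 1 (valence 3) → 2 H
  atom 4: C, bond orders sum to 2 (valence 4) → 2 H
  atom 5: C, bond orders sum to 3 (valence 4) → 1 H
  atom 6: O, bond orders sum to 1 (valence 2) → 1 H
  atom 7: C, bond orders sum to 3 (valence 4) → 1 H
  atom 8: F (halogen, monovalent) → 0 H
  atom 9: C, bond orders sum to 2 (valence 4) → 2 H
  atom 10: C, bond orders sum to 4 (valence 4) → 0 H
  atom 11: C, bond orders sum to 3 (valence 4) → 1 H
  atom 12: C, bond orders sum to 3 (valence 4) → 1 H
  atom 13: C, bond orders sum to 3 (valence 4) → 1 H
  atom 14: C, bond orders sum to 3 (valence 4) → 1 H
  atom 15: C, bond orders sum to 3 (valence 4) → 1 H
Totals → C:12, H:18, F:1, N:1, O:1.
In Hill order: C12H18FNO.

C12H18FNO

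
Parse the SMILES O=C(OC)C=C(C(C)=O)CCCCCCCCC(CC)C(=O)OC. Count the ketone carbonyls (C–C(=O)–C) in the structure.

1

The ketone motif appears at heavy-atom position 7 in the SMILES.
Other groups present: 1 alkene, 2 ester.
Ketone count: 1.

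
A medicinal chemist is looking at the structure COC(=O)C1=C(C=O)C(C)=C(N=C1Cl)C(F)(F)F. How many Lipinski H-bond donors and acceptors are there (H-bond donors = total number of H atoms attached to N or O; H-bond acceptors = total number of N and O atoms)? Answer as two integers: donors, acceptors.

Donors: find every N or O and count the H atoms it carries.
  atom 2 (O): bond orders sum to 2 → 0 H
  atom 4 (O): bond orders sum to 2 → 0 H
  atom 8 (O): bond orders sum to 2 → 0 H
  atom 12 (N): bond orders sum to 3 → 0 H
Lipinski HBD = 0.
Acceptors: N atoms = 1, O atoms = 3 → HBA = 4.

0, 4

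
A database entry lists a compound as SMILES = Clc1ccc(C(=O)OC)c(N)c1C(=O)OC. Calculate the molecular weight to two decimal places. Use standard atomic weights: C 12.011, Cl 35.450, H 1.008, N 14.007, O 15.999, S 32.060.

First, the molecular formula is C10H10ClNO4 (counting implicit H from valence).
  C: 10 × 12.011 = 120.110
  Cl: 1 × 35.450 = 35.450
  H: 10 × 1.008 = 10.080
  N: 1 × 14.007 = 14.007
  O: 4 × 15.999 = 63.996
Sum: 10×12.011 + 1×35.450 + 10×1.008 + 1×14.007 + 4×15.999 = 243.643 → 243.64 g/mol.

243.64 g/mol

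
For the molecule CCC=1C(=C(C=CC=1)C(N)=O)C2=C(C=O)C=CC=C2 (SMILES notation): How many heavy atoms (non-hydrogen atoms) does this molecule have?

Every atom symbol written in the SMILES (organic subset) is one heavy atom; implicit H are not written.
Heavy atoms by element → C:16, N:1, O:2.
Total: 19.

19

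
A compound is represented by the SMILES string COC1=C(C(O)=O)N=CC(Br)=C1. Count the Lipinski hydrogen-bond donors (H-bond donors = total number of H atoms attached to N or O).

Donors: find every N or O and count the H atoms it carries.
  atom 2 (O): bond orders sum to 2 → 0 H
  atom 6 (O): bond orders sum to 1 → 1 H
  atom 7 (O): bond orders sum to 2 → 0 H
  atom 8 (N): bond orders sum to 3 → 0 H
Lipinski HBD = 1.

1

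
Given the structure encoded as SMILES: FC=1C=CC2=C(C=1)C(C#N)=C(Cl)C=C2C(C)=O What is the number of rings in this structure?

2

In SMILES, each pair of matching ring-closure digits denotes one ring-closing bond; the number of such bonds equals the number of independent rings.
Ring-closure bonds here: 2.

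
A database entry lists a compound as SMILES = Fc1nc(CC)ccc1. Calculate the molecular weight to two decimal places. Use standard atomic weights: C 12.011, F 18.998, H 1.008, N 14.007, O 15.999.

First, the molecular formula is C7H8FN (counting implicit H from valence).
  C: 7 × 12.011 = 84.077
  F: 1 × 18.998 = 18.998
  H: 8 × 1.008 = 8.064
  N: 1 × 14.007 = 14.007
Sum: 7×12.011 + 1×18.998 + 8×1.008 + 1×14.007 = 125.146 → 125.15 g/mol.

125.15 g/mol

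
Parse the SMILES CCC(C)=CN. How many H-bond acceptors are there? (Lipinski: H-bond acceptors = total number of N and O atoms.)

1

N atoms: 1; O atoms: 0.
Lipinski HBA = 1 + 0 = 1.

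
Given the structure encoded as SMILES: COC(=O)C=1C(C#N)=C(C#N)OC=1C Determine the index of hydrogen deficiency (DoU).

Degree of unsaturation = (number of rings) + (number of π bonds).
Ring closures in the SMILES: 1.
π bonds: 3 double bonds (each 1 DoU), 2 triple bonds (each 2 DoU) → 7 DoU from unsaturation.
Total DoU = 1 + 7 = 8.

8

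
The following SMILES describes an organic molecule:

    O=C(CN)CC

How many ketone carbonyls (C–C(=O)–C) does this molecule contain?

The ketone motif appears at heavy-atom position 2 in the SMILES.
Other groups present: 1 primary amine.
Ketone count: 1.

1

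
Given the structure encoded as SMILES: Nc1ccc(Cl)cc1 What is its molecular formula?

C6H6ClN

Walk through each heavy atom and fill implicit hydrogens from standard valence (C 4, N 3, O 2, S 2, halogen 1); for lowercase aromatic atoms, an aromatic c carries 1 H when it has two neighbours and 0 H with three, and aromatic n carries 0 H:
  atom 1: N, bond orders sum to 1 (valence 3) → 2 H
  atom 2: aromatic c, 3 neighbours → 0 H
  atom 3: aromatic c, 2 neighbours → 1 H
  atom 4: aromatic c, 2 neighbours → 1 H
  atom 5: aromatic c, 3 neighbours → 0 H
  atom 6: Cl (halogen, monovalent) → 0 H
  atom 7: aromatic c, 2 neighbours → 1 H
  atom 8: aromatic c, 2 neighbours → 1 H
Totals → C:6, H:6, Cl:1, N:1.
In Hill order: C6H6ClN.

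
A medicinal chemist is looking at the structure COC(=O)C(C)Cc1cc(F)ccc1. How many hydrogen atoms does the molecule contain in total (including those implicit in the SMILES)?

13

Walk through each heavy atom and fill implicit hydrogens from standard valence (C 4, N 3, O 2, S 2, halogen 1); for lowercase aromatic atoms, an aromatic c carries 1 H when it has two neighbours and 0 H with three, and aromatic n carries 0 H:
  atom 1: C, bond orders sum to 1 (valence 4) → 3 H
  atom 2: O, bond orders sum to 2 (valence 2) → 0 H
  atom 3: C, bond orders sum to 4 (valence 4) → 0 H
  atom 4: O, bond orders sum to 2 (valence 2) → 0 H
  atom 5: C, bond orders sum to 3 (valence 4) → 1 H
  atom 6: C, bond orders sum to 1 (valence 4) → 3 H
  atom 7: C, bond orders sum to 2 (valence 4) → 2 H
  atom 8: aromatic c, 3 neighbours → 0 H
  atom 9: aromatic c, 2 neighbours → 1 H
  atom 10: aromatic c, 3 neighbours → 0 H
  atom 11: F (halogen, monovalent) → 0 H
  atom 12: aromatic c, 2 neighbours → 1 H
  atom 13: aromatic c, 2 neighbours → 1 H
  atom 14: aromatic c, 2 neighbours → 1 H
Total hydrogens: 13.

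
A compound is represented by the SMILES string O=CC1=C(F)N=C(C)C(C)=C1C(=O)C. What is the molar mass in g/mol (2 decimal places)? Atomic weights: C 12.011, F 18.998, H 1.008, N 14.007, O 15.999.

First, the molecular formula is C10H10FNO2 (counting implicit H from valence).
  C: 10 × 12.011 = 120.110
  F: 1 × 18.998 = 18.998
  H: 10 × 1.008 = 10.080
  N: 1 × 14.007 = 14.007
  O: 2 × 15.999 = 31.998
Sum: 10×12.011 + 1×18.998 + 10×1.008 + 1×14.007 + 2×15.999 = 195.193 → 195.19 g/mol.

195.19 g/mol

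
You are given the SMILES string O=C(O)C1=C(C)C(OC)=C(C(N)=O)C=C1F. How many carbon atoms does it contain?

Count every carbon token in the SMILES (each C, including those in ring-closure positions and inside branches).
Carbon count: 10.

10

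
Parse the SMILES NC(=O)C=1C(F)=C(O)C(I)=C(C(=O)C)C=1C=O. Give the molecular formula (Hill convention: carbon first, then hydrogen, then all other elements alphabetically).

Walk through each heavy atom and fill implicit hydrogens from standard valence (C 4, N 3, O 2, S 2, halogen 1):
  atom 1: N, bond orders sum to 1 (valence 3) → 2 H
  atom 2: C, bond orders sum to 4 (valence 4) → 0 H
  atom 3: O, bond orders sum to 2 (valence 2) → 0 H
  atom 4: C, bond orders sum to 4 (valence 4) → 0 H
  atom 5: C, bond orders sum to 4 (valence 4) → 0 H
  atom 6: F (halogen, monovalent) → 0 H
  atom 7: C, bond orders sum to 4 (valence 4) → 0 H
  atom 8: O, bond orders sum to 1 (valence 2) → 1 H
  atom 9: C, bond orders sum to 4 (valence 4) → 0 H
  atom 10: I (halogen, monovalent) → 0 H
  atom 11: C, bond orders sum to 4 (valence 4) → 0 H
  atom 12: C, bond orders sum to 4 (valence 4) → 0 H
  atom 13: O, bond orders sum to 2 (valence 2) → 0 H
  atom 14: C, bond orders sum to 1 (valence 4) → 3 H
  atom 15: C, bond orders sum to 4 (valence 4) → 0 H
  atom 16: C, bond orders sum to 3 (valence 4) → 1 H
  atom 17: O, bond orders sum to 2 (valence 2) → 0 H
Totals → C:10, H:7, F:1, I:1, N:1, O:4.
In Hill order: C10H7FINO4.

C10H7FINO4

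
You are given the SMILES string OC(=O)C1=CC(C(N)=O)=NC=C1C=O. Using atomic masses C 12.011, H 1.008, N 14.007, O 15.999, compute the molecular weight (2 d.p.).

194.15 g/mol

First, the molecular formula is C8H6N2O4 (counting implicit H from valence).
  C: 8 × 12.011 = 96.088
  H: 6 × 1.008 = 6.048
  N: 2 × 14.007 = 28.014
  O: 4 × 15.999 = 63.996
Sum: 8×12.011 + 6×1.008 + 2×14.007 + 4×15.999 = 194.146 → 194.15 g/mol.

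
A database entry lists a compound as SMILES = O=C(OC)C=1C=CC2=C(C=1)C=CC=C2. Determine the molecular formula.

C12H10O2

Walk through each heavy atom and fill implicit hydrogens from standard valence (C 4, N 3, O 2, S 2, halogen 1):
  atom 1: O, bond orders sum to 2 (valence 2) → 0 H
  atom 2: C, bond orders sum to 4 (valence 4) → 0 H
  atom 3: O, bond orders sum to 2 (valence 2) → 0 H
  atom 4: C, bond orders sum to 1 (valence 4) → 3 H
  atom 5: C, bond orders sum to 4 (valence 4) → 0 H
  atom 6: C, bond orders sum to 3 (valence 4) → 1 H
  atom 7: C, bond orders sum to 3 (valence 4) → 1 H
  atom 8: C, bond orders sum to 4 (valence 4) → 0 H
  atom 9: C, bond orders sum to 4 (valence 4) → 0 H
  atom 10: C, bond orders sum to 3 (valence 4) → 1 H
  atom 11: C, bond orders sum to 3 (valence 4) → 1 H
  atom 12: C, bond orders sum to 3 (valence 4) → 1 H
  atom 13: C, bond orders sum to 3 (valence 4) → 1 H
  atom 14: C, bond orders sum to 3 (valence 4) → 1 H
Totals → C:12, H:10, O:2.
In Hill order: C12H10O2.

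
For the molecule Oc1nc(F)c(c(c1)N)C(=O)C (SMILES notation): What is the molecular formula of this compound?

Walk through each heavy atom and fill implicit hydrogens from standard valence (C 4, N 3, O 2, S 2, halogen 1); for lowercase aromatic atoms, an aromatic c carries 1 H when it has two neighbours and 0 H with three, and aromatic n carries 0 H:
  atom 1: O, bond orders sum to 1 (valence 2) → 1 H
  atom 2: aromatic c, 3 neighbours → 0 H
  atom 3: aromatic n, 2 neighbours → 0 H
  atom 4: aromatic c, 3 neighbours → 0 H
  atom 5: F (halogen, monovalent) → 0 H
  atom 6: aromatic c, 3 neighbours → 0 H
  atom 7: aromatic c, 3 neighbours → 0 H
  atom 8: aromatic c, 2 neighbours → 1 H
  atom 9: N, bond orders sum to 1 (valence 3) → 2 H
  atom 10: C, bond orders sum to 4 (valence 4) → 0 H
  atom 11: O, bond orders sum to 2 (valence 2) → 0 H
  atom 12: C, bond orders sum to 1 (valence 4) → 3 H
Totals → C:7, H:7, F:1, N:2, O:2.
In Hill order: C7H7FN2O2.

C7H7FN2O2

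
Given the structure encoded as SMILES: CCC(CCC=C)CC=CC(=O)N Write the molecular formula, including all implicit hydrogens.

C11H19NO

Walk through each heavy atom and fill implicit hydrogens from standard valence (C 4, N 3, O 2, S 2, halogen 1):
  atom 1: C, bond orders sum to 1 (valence 4) → 3 H
  atom 2: C, bond orders sum to 2 (valence 4) → 2 H
  atom 3: C, bond orders sum to 3 (valence 4) → 1 H
  atom 4: C, bond orders sum to 2 (valence 4) → 2 H
  atom 5: C, bond orders sum to 2 (valence 4) → 2 H
  atom 6: C, bond orders sum to 3 (valence 4) → 1 H
  atom 7: C, bond orders sum to 2 (valence 4) → 2 H
  atom 8: C, bond orders sum to 2 (valence 4) → 2 H
  atom 9: C, bond orders sum to 3 (valence 4) → 1 H
  atom 10: C, bond orders sum to 3 (valence 4) → 1 H
  atom 11: C, bond orders sum to 4 (valence 4) → 0 H
  atom 12: O, bond orders sum to 2 (valence 2) → 0 H
  atom 13: N, bond orders sum to 1 (valence 3) → 2 H
Totals → C:11, H:19, N:1, O:1.
In Hill order: C11H19NO.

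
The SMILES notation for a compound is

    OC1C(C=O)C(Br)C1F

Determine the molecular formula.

C5H6BrFO2

Walk through each heavy atom and fill implicit hydrogens from standard valence (C 4, N 3, O 2, S 2, halogen 1):
  atom 1: O, bond orders sum to 1 (valence 2) → 1 H
  atom 2: C, bond orders sum to 3 (valence 4) → 1 H
  atom 3: C, bond orders sum to 3 (valence 4) → 1 H
  atom 4: C, bond orders sum to 3 (valence 4) → 1 H
  atom 5: O, bond orders sum to 2 (valence 2) → 0 H
  atom 6: C, bond orders sum to 3 (valence 4) → 1 H
  atom 7: Br (halogen, monovalent) → 0 H
  atom 8: C, bond orders sum to 3 (valence 4) → 1 H
  atom 9: F (halogen, monovalent) → 0 H
Totals → C:5, H:6, Br:1, F:1, O:2.
In Hill order: C5H6BrFO2.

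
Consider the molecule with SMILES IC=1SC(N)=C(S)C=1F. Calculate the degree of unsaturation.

Degree of unsaturation = (number of rings) + (number of π bonds).
Ring closures in the SMILES: 1.
π bonds: 2 double bonds (each 1 DoU) → 2 DoU from unsaturation.
Total DoU = 1 + 2 = 3.

3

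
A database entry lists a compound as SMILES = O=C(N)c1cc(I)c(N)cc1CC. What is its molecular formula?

Walk through each heavy atom and fill implicit hydrogens from standard valence (C 4, N 3, O 2, S 2, halogen 1); for lowercase aromatic atoms, an aromatic c carries 1 H when it has two neighbours and 0 H with three, and aromatic n carries 0 H:
  atom 1: O, bond orders sum to 2 (valence 2) → 0 H
  atom 2: C, bond orders sum to 4 (valence 4) → 0 H
  atom 3: N, bond orders sum to 1 (valence 3) → 2 H
  atom 4: aromatic c, 3 neighbours → 0 H
  atom 5: aromatic c, 2 neighbours → 1 H
  atom 6: aromatic c, 3 neighbours → 0 H
  atom 7: I (halogen, monovalent) → 0 H
  atom 8: aromatic c, 3 neighbours → 0 H
  atom 9: N, bond orders sum to 1 (valence 3) → 2 H
  atom 10: aromatic c, 2 neighbours → 1 H
  atom 11: aromatic c, 3 neighbours → 0 H
  atom 12: C, bond orders sum to 2 (valence 4) → 2 H
  atom 13: C, bond orders sum to 1 (valence 4) → 3 H
Totals → C:9, H:11, I:1, N:2, O:1.
In Hill order: C9H11IN2O.

C9H11IN2O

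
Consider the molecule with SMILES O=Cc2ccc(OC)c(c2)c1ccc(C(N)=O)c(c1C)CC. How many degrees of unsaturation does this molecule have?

Molecular formula: C18H19NO3.
DoU = (2C + 2 + N − H − X) / 2, where X is the halogen count and O/S are ignored.
    = (2·18 + 2 + 1 − 19 − 0) / 2 = 20 / 2 = 10.

10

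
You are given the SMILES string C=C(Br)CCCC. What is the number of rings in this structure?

In SMILES, each pair of matching ring-closure digits denotes one ring-closing bond; the number of such bonds equals the number of independent rings.
Ring-closure bonds here: 0.

0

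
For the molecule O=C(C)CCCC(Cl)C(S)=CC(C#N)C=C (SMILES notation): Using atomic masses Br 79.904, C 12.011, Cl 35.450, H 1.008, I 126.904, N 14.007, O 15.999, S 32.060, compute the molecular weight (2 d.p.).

257.78 g/mol

First, the molecular formula is C12H16ClNOS (counting implicit H from valence).
  C: 12 × 12.011 = 144.132
  Cl: 1 × 35.450 = 35.450
  H: 16 × 1.008 = 16.128
  N: 1 × 14.007 = 14.007
  O: 1 × 15.999 = 15.999
  S: 1 × 32.060 = 32.060
Sum: 12×12.011 + 1×35.450 + 16×1.008 + 1×14.007 + 1×15.999 + 1×32.060 = 257.776 → 257.78 g/mol.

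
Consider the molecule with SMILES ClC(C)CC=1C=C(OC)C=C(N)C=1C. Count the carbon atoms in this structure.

Count every carbon token in the SMILES (each C, including those in ring-closure positions and inside branches).
Carbon count: 11.

11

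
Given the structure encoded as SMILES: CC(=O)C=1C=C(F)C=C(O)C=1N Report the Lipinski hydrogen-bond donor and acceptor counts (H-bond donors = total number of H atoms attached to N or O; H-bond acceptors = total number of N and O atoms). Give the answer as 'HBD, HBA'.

Donors: find every N or O and count the H atoms it carries.
  atom 3 (O): bond orders sum to 2 → 0 H
  atom 10 (O): bond orders sum to 1 → 1 H
  atom 12 (N): bond orders sum to 1 → 2 H
Lipinski HBD = 3.
Acceptors: N atoms = 1, O atoms = 2 → HBA = 3.

3, 3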